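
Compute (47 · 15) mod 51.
42

Both factors are already reduced mod 51. 47 · 15 = 705. Dividing by 51: 705 = 13·51 + 42. So (47 · 15) mod 51 = 42.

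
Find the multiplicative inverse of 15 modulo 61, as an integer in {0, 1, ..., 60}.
Apply the extended Euclidean algorithm to (61, 15), tracking rows (r, s, t) with s·61 + t·15 = r. Each division r_prev = q·r_cur + r_new produces the new row as (previous row) − q·(current row):
  row A: (61, 1, 0)   [1·61 + 0·15 = 61]
  row B: (15, 0, 1)   [0·61 + 1·15 = 15]
  61 = 4·15 + 1   → row C = row A − 4·row B = (1, 1, −4)   [check: 1·61 − 4·15 = 1]
  15 = 15·1 + 0   → remainder 0, stop. gcd = 1 (last nonzero row C).
The gcd is 1, so 15 is invertible mod 61. The last nonzero row gives 1·61 − 4·15 = 1, so t = −4. So 15^(−1) ≡ −4 ≡ 57 (mod 61). Verify: 15 · 57 = 855 ≡ 1 (mod 61). ✓

Final answer: 15^(−1) ≡ 57 (mod 61)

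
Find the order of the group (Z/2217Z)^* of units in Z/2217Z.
(Z/2217Z)^* consists of the classes a with gcd(a, 2217) = 1, so its order is φ(2217). φ is multiplicative, with φ(p^e) = p^e − p^(e−1). Factorise 2217 = 3 · 739. Then
  φ(2217) = (3 − 1) · (739 − 1) = 2 · 738 = 1476.
Thus |(Z/2217Z)^*| = 1476.

Final answer: |(Z/2217Z)^*| = 1476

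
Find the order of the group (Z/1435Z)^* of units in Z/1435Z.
(Z/1435Z)^* consists of the classes a with gcd(a, 1435) = 1, so its order is φ(1435). φ is multiplicative, with φ(p^e) = p^e − p^(e−1). Factorise 1435 = 5 · 7 · 41. Then
  φ(1435) = (5 − 1) · (7 − 1) · (41 − 1) = 4 · 6 · 40 = 960.
Thus |(Z/1435Z)^*| = 960.

Final answer: |(Z/1435Z)^*| = 960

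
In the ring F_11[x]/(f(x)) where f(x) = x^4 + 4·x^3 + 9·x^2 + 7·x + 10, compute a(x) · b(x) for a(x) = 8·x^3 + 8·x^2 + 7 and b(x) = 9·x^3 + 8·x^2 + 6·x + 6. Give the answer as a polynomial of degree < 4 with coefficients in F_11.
Multiply as integer polynomials: a · b = 72·x^6 + 136·x^5 + 112·x^4 + 159·x^3 + 104·x^2 + 42·x + 42. Reducing coefficients mod 11: a · b ≡ 6·x^6 + 4·x^5 + 2·x^4 + 5·x^3 + 5·x^2 + 9·x + 9. Now divide by f(x) = x^4 + 4·x^3 + 9·x^2 + 7·x + 10 in F_11[x], eliminating the leading term at each step:
  leading term 6·x^6: subtract (6·x^2)·f(x) = 6·x^6 + 2·x^5 + 10·x^4 + 9·x^3 + 5·x^2, leaving 2·x^5 + 3·x^4 + 7·x^3 + 9·x + 9 (coefficients mod 11)
  leading term 2·x^5: subtract (2·x)·f(x) = 2·x^5 + 8·x^4 + 7·x^3 + 3·x^2 + 9·x, leaving 6·x^4 + 8·x^2 + 9 (coefficients mod 11)
  leading term 6·x^4: subtract (6)·f(x) = 6·x^4 + 2·x^3 + 10·x^2 + 9·x + 5, leaving 9·x^3 + 9·x^2 + 2·x + 4 (coefficients mod 11)
The degree is now < 4, so this is the remainder. Hence a · b ≡ 9·x^3 + 9·x^2 + 2·x + 4 in F_11[x]/(f).

Final answer: a · b ≡ 9·x^3 + 9·x^2 + 2·x + 4 (mod f(x))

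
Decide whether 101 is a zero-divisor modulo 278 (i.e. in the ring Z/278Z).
gcd(101, 278) = 1, so 101 is a unit in Z/278Z (it has a multiplicative inverse). A unit cannot be a zero-divisor: if 101·b ≡ 0 then multiplying both sides by 101^(−1) gives b ≡ 0. So 101 is not a zero-divisor.

Final answer: NO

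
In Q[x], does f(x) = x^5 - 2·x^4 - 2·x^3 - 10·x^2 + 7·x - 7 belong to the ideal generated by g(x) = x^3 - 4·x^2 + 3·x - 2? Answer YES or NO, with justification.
In Q[x] the ideal (g) consists of all multiples of g, so f ∈ (g) iff g | f, i.e. iff the remainder of f on division by g is 0. Divide f by g (g is monic, so eliminate the leading term of the running remainder at each step):
  leading term x^5: subtract (x^2)·g(x) = x^5 - 4·x^4 + 3·x^3 - 2·x^2, leaving 2·x^4 - 5·x^3 - 8·x^2 + 7·x - 7
  leading term 2·x^4: subtract (2·x)·g(x) = 2·x^4 - 8·x^3 + 6·x^2 - 4·x, leaving 3·x^3 - 14·x^2 + 11·x - 7
  leading term 3·x^3: subtract (3)·g(x) = 3·x^3 - 12·x^2 + 9·x - 6, leaving -2·x^2 + 2·x - 1
The remainder r(x) = -2·x^2 + 2·x - 1 ≠ 0 (and deg r < deg g), so g ∤ f, i.e. f ∉ (g).

Final answer: NO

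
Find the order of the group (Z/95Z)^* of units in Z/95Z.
(Z/95Z)^* consists of the classes a with gcd(a, 95) = 1, so its order is φ(95). φ is multiplicative, with φ(p^e) = p^e − p^(e−1). Factorise 95 = 5 · 19. Then
  φ(95) = (5 − 1) · (19 − 1) = 4 · 18 = 72.
Thus |(Z/95Z)^*| = 72.

Final answer: |(Z/95Z)^*| = 72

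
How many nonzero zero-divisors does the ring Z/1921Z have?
Z/1921Z has 128 nonzero zero-divisors

In Z/1921Z each nonzero element is either a unit (gcd with 1921 is 1) or a zero-divisor (gcd > 1). The number of units is φ(1921): factorise 1921 = 17 · 113, so φ(1921) = (17 − 1) · (113 − 1) = 16 · 112 = 1792. The nonzero elements number 1921 − 1 = 1920. Hence the nonzero zero-divisors number 1920 − 1792 = 128.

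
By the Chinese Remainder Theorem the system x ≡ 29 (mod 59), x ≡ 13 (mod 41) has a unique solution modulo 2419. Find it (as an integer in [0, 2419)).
x ≡ 1858 (mod 2419); the representative in [0, 2419) is 1858

The moduli 59, 41 are pairwise coprime, so by the CRT there is a unique solution mod 59·41 = 2419.
Solve by successive substitution. Start with x ≡ 29 (mod 59).
  Combine with x ≡ 13 (mod 41): write x = 29 + 59·t and require 29 + 59·t ≡ 13 (mod 41), i.e. 59·t ≡ 13 − 29 ≡ 25 (mod 41). Since 59^(−1) ≡ 16 (mod 41) (59 ≡ 18 (mod 41)), t ≡ 16·25 ≡ 31 (mod 41). So x ≡ 29 + 59·31 = 1858 (mod 2419).
Unique solution in [0, 2419): x = 1858.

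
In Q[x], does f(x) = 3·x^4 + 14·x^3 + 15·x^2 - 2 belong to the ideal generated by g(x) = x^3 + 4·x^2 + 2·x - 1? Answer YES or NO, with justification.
In Q[x] the ideal (g) consists of all multiples of g, so f ∈ (g) iff g | f, i.e. iff the remainder of f on division by g is 0. Divide f by g (g is monic, so eliminate the leading term of the running remainder at each step):
  leading term 3·x^4: subtract (3·x)·g(x) = 3·x^4 + 12·x^3 + 6·x^2 - 3·x, leaving 2·x^3 + 9·x^2 + 3·x - 2
  leading term 2·x^3: subtract (2)·g(x) = 2·x^3 + 8·x^2 + 4·x - 2, leaving x^2 - x
The remainder r(x) = x^2 - x ≠ 0 (and deg r < deg g), so g ∤ f, i.e. f ∉ (g).

Final answer: NO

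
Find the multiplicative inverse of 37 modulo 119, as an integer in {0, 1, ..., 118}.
37^(−1) ≡ 74 (mod 119)

Apply the extended Euclidean algorithm to (119, 37), tracking rows (r, s, t) with s·119 + t·37 = r. Each division r_prev = q·r_cur + r_new produces the new row as (previous row) − q·(current row):
  row A: (119, 1, 0)   [1·119 + 0·37 = 119]
  row B: (37, 0, 1)   [0·119 + 1·37 = 37]
  119 = 3·37 + 8   → row C = row A − 3·row B = (8, 1, −3)   [check: 1·119 − 3·37 = 8]
  37 = 4·8 + 5   → row D = row B − 4·row C = (5, −4, 13)   [check: −4·119 + 13·37 = 5]
  8 = 1·5 + 3   → row E = row C − 1·row D = (3, 5, −16)   [check: 5·119 − 16·37 = 3]
  5 = 1·3 + 2   → row F = row D − 1·row E = (2, −9, 29)   [check: −9·119 + 29·37 = 2]
  3 = 1·2 + 1   → row G = row E − 1·row F = (1, 14, −45)   [check: 14·119 − 45·37 = 1]
  2 = 2·1 + 0   → remainder 0, stop. gcd = 1 (last nonzero row G).
The gcd is 1, so 37 is invertible mod 119. The last nonzero row gives 14·119 − 45·37 = 1, so t = −45. So 37^(−1) ≡ −45 ≡ 74 (mod 119). Verify: 37 · 74 = 2738 ≡ 1 (mod 119). ✓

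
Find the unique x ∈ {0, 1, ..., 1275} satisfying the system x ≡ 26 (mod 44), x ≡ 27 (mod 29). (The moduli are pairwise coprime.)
The moduli 44, 29 are pairwise coprime, so by the CRT there is a unique solution mod 44·29 = 1276.
Solve by successive substitution. Start with x ≡ 26 (mod 44).
  Combine with x ≡ 27 (mod 29): write x = 26 + 44·t and require 26 + 44·t ≡ 27 (mod 29), i.e. 44·t ≡ 27 − 26 ≡ 1 (mod 29). Since 44^(−1) ≡ 2 (mod 29) (44 ≡ 15 (mod 29)), t ≡ 2·1 ≡ 2 (mod 29). So x ≡ 26 + 44·2 = 114 (mod 1276).
Unique solution in [0, 1276): x = 114.

Final answer: x ≡ 114 (mod 1276); the representative in [0, 1276) is 114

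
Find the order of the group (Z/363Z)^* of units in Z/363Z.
|(Z/363Z)^*| = 220

(Z/363Z)^* consists of the classes a with gcd(a, 363) = 1, so its order is φ(363). φ is multiplicative, with φ(p^e) = p^e − p^(e−1). Factorise 363 = 3 · 11^2. Then
  φ(363) = (3 − 1) · (11^2 − 11^1) = 2 · 110 = 220.
Thus |(Z/363Z)^*| = 220.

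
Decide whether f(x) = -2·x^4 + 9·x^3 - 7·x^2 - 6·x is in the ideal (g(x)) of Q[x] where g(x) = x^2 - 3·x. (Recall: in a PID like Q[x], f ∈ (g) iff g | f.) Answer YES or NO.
In Q[x] the ideal (g) consists of all multiples of g, so f ∈ (g) iff g | f, i.e. iff the remainder of f on division by g is 0. Divide f by g (g is monic, so eliminate the leading term of the running remainder at each step):
  leading term -2·x^4: subtract (-2·x^2)·g(x) = -2·x^4 + 6·x^3, leaving 3·x^3 - 7·x^2 - 6·x
  leading term 3·x^3: subtract (3·x)·g(x) = 3·x^3 - 9·x^2, leaving 2·x^2 - 6·x
  leading term 2·x^2: subtract (2)·g(x) = 2·x^2 - 6·x, leaving 0
The remainder is 0, so f(x) = g(x) · h(x) with h(x) = -2·x^2 + 3·x + 2. Hence g | f, i.e. f ∈ (g).

Final answer: YES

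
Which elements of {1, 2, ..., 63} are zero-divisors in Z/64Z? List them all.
nonzero zero-divisors of Z/64Z = {2, 4, 6, 8, 10, 12, 14, 16, 18, 20, 22, 24, 26, 28, 30, 32, 34, 36, 38, 40, 42, 44, 46, 48, 50, 52, 54, 56, 58, 60, 62}

An element a ∈ Z/64Z (with a ≠ 0) is a zero-divisor iff gcd(a, 64) > 1 (because a is a unit precisely when gcd(a, n) = 1, and in Z/nZ every nonzero, non-unit element is a zero-divisor). Scan a = 1, ..., 63 and keep those with gcd(a, 64) > 1:
  gcd(2, 64) = 2, gcd(4, 64) = 4, gcd(6, 64) = 2, gcd(8, 64) = 8, gcd(10, 64) = 2, gcd(12, 64) = 4, gcd(14, 64) = 2, gcd(16, 64) = 16, gcd(18, 64) = 2, gcd(20, 64) = 4, gcd(22, 64) = 2, gcd(24, 64) = 8, gcd(26, 64) = 2, gcd(28, 64) = 4, gcd(30, 64) = 2, gcd(32, 64) = 32, gcd(34, 64) = 2, gcd(36, 64) = 4, gcd(38, 64) = 2, gcd(40, 64) = 8, gcd(42, 64) = 2, gcd(44, 64) = 4, gcd(46, 64) = 2, gcd(48, 64) = 16, gcd(50, 64) = 2, gcd(52, 64) = 4, gcd(54, 64) = 2, gcd(56, 64) = 8, gcd(58, 64) = 2, gcd(60, 64) = 4, gcd(62, 64) = 2.
All other a ∈ {1, ..., 63} have gcd(a, 64) = 1 and are units. So the nonzero zero-divisors are exactly the 31 values of a appearing in this scan.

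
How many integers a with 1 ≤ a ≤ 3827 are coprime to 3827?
The number of a ∈ {1, ..., 3827} with gcd(a, 3827) = 1 is by definition Euler's totient φ(3827). φ is multiplicative, with φ(p^e) = p^e − p^(e−1). Factorise 3827 = 43 · 89. Then
  φ(3827) = (43 − 1) · (89 − 1) = 42 · 88 = 3696.
So there are 3696 such integers.

Final answer: 3696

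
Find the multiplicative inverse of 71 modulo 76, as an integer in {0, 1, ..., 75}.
Apply the extended Euclidean algorithm to (76, 71), tracking rows (r, s, t) with s·76 + t·71 = r. Each division r_prev = q·r_cur + r_new produces the new row as (previous row) − q·(current row):
  row A: (76, 1, 0)   [1·76 + 0·71 = 76]
  row B: (71, 0, 1)   [0·76 + 1·71 = 71]
  76 = 1·71 + 5   → row C = row A − 1·row B = (5, 1, −1)   [check: 1·76 − 1·71 = 5]
  71 = 14·5 + 1   → row D = row B − 14·row C = (1, −14, 15)   [check: −14·76 + 15·71 = 1]
  5 = 5·1 + 0   → remainder 0, stop. gcd = 1 (last nonzero row D).
The gcd is 1, so 71 is invertible mod 76. The last nonzero row gives −14·76 + 15·71 = 1, so t = 15. So 71^(−1) ≡ 15 (mod 76). Verify: 71 · 15 = 1065 ≡ 1 (mod 76). ✓

Final answer: 71^(−1) ≡ 15 (mod 76)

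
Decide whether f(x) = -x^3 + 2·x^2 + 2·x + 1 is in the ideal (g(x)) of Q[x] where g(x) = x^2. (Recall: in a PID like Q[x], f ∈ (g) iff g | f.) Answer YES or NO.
NO

In Q[x] the ideal (g) consists of all multiples of g, so f ∈ (g) iff g | f, i.e. iff the remainder of f on division by g is 0. Divide f by g (g is monic, so eliminate the leading term of the running remainder at each step):
  leading term -x^3: subtract (-x)·g(x) = -x^3, leaving 2·x^2 + 2·x + 1
  leading term 2·x^2: subtract (2)·g(x) = 2·x^2, leaving 2·x + 1
The remainder r(x) = 2·x + 1 ≠ 0 (and deg r < deg g), so g ∤ f, i.e. f ∉ (g).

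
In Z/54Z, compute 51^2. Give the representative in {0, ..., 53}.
9

Use repeated squaring. Binary(2) = 10. Walk through the bits of the exponent 2 left-to-right: at each bit after the leading one, square the running value, then multiply by 51 if the bit is 1 (always reducing mod 54):
  bit 1 = 1 (leading): start with 51.
  bit 2 = 0: square 51^2 = 2601 ≡ 9 (mod 54).
Final value: 51^2 ≡ 9 (mod 54).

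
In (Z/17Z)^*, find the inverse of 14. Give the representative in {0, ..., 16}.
Apply the extended Euclidean algorithm to (17, 14), tracking rows (r, s, t) with s·17 + t·14 = r. Each division r_prev = q·r_cur + r_new produces the new row as (previous row) − q·(current row):
  row A: (17, 1, 0)   [1·17 + 0·14 = 17]
  row B: (14, 0, 1)   [0·17 + 1·14 = 14]
  17 = 1·14 + 3   → row C = row A − 1·row B = (3, 1, −1)   [check: 1·17 − 1·14 = 3]
  14 = 4·3 + 2   → row D = row B − 4·row C = (2, −4, 5)   [check: −4·17 + 5·14 = 2]
  3 = 1·2 + 1   → row E = row C − 1·row D = (1, 5, −6)   [check: 5·17 − 6·14 = 1]
  2 = 2·1 + 0   → remainder 0, stop. gcd = 1 (last nonzero row E).
The gcd is 1, so 14 is invertible mod 17. The last nonzero row gives 5·17 − 6·14 = 1, so t = −6. So 14^(−1) ≡ −6 ≡ 11 (mod 17). Verify: 14 · 11 = 154 ≡ 1 (mod 17). ✓

Final answer: 14^(−1) ≡ 11 (mod 17)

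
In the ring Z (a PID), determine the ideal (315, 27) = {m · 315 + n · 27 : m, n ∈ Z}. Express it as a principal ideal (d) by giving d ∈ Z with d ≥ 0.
In the PID Z, (a, b) is generated by gcd(a, b). Compute gcd(315, 27) with the extended Euclidean algorithm, tracking rows (r, s, t) with s·315 + t·27 = r:
  row A: (315, 1, 0)   [1·315 + 0·27 = 315]
  row B: (27, 0, 1)   [0·315 + 1·27 = 27]
  315 = 11·27 + 18   → row C = row A − 11·row B = (18, 1, −11)   [check: 1·315 − 11·27 = 18]
  27 = 1·18 + 9   → row D = row B − 1·row C = (9, −1, 12)   [check: −1·315 + 12·27 = 9]
  18 = 2·9 + 0   → remainder 0, stop. gcd = 9 (last nonzero row D).
So gcd(315, 27) = 9, with Bézout identity −1·315 + 12·27 = 9. Containment (⊇): the Bézout identity exhibits 9 as an element of (315, 27), giving (9) ⊆ (315, 27). Containment (⊆): since 9 | 315 and 9 | 27 (315 = 9·35, 27 = 9·3), every Z-linear combination of 315 and 27 is divisible by 9, so (315, 27) ⊆ (9). Therefore (315, 27) = (9), d = 9.

Final answer: (315, 27) = (9); d = 9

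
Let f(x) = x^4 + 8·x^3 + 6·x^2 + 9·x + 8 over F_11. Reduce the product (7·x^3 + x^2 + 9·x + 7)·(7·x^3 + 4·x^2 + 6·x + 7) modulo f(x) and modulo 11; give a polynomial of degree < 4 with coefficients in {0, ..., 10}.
a · b ≡ 9·x^3 + 7·x^2 + 9·x + 10 (mod f(x))

Multiply as integer polynomials: a · b = 49·x^6 + 35·x^5 + 109·x^4 + 140·x^3 + 89·x^2 + 105·x + 49. Reducing coefficients mod 11: a · b ≡ 5·x^6 + 2·x^5 + 10·x^4 + 8·x^3 + x^2 + 6·x + 5. Now divide by f(x) = x^4 + 8·x^3 + 6·x^2 + 9·x + 8 in F_11[x], eliminating the leading term at each step:
  leading term 5·x^6: subtract (5·x^2)·f(x) = 5·x^6 + 7·x^5 + 8·x^4 + x^3 + 7·x^2, leaving 6·x^5 + 2·x^4 + 7·x^3 + 5·x^2 + 6·x + 5 (coefficients mod 11)
  leading term 6·x^5: subtract (6·x)·f(x) = 6·x^5 + 4·x^4 + 3·x^3 + 10·x^2 + 4·x, leaving 9·x^4 + 4·x^3 + 6·x^2 + 2·x + 5 (coefficients mod 11)
  leading term 9·x^4: subtract (9)·f(x) = 9·x^4 + 6·x^3 + 10·x^2 + 4·x + 6, leaving 9·x^3 + 7·x^2 + 9·x + 10 (coefficients mod 11)
The degree is now < 4, so this is the remainder. Hence a · b ≡ 9·x^3 + 7·x^2 + 9·x + 10 in F_11[x]/(f).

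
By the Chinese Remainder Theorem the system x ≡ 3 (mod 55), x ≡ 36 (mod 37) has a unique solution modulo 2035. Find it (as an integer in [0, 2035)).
x ≡ 443 (mod 2035); the representative in [0, 2035) is 443

The moduli 55, 37 are pairwise coprime, so by the CRT there is a unique solution mod 55·37 = 2035.
Solve by successive substitution. Start with x ≡ 3 (mod 55).
  Combine with x ≡ 36 (mod 37): write x = 3 + 55·t and require 3 + 55·t ≡ 36 (mod 37), i.e. 55·t ≡ 36 − 3 ≡ 33 (mod 37). Since 55^(−1) ≡ 35 (mod 37) (55 ≡ 18 (mod 37)), t ≡ 35·33 ≡ 8 (mod 37). So x ≡ 3 + 55·8 = 443 (mod 2035).
Unique solution in [0, 2035): x = 443.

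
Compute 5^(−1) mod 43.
Apply the extended Euclidean algorithm to (43, 5), tracking rows (r, s, t) with s·43 + t·5 = r. Each division r_prev = q·r_cur + r_new produces the new row as (previous row) − q·(current row):
  row A: (43, 1, 0)   [1·43 + 0·5 = 43]
  row B: (5, 0, 1)   [0·43 + 1·5 = 5]
  43 = 8·5 + 3   → row C = row A − 8·row B = (3, 1, −8)   [check: 1·43 − 8·5 = 3]
  5 = 1·3 + 2   → row D = row B − 1·row C = (2, −1, 9)   [check: −1·43 + 9·5 = 2]
  3 = 1·2 + 1   → row E = row C − 1·row D = (1, 2, −17)   [check: 2·43 − 17·5 = 1]
  2 = 2·1 + 0   → remainder 0, stop. gcd = 1 (last nonzero row E).
The gcd is 1, so 5 is invertible mod 43. The last nonzero row gives 2·43 − 17·5 = 1, so t = −17. So 5^(−1) ≡ −17 ≡ 26 (mod 43). Verify: 5 · 26 = 130 ≡ 1 (mod 43). ✓

Final answer: 5^(−1) ≡ 26 (mod 43)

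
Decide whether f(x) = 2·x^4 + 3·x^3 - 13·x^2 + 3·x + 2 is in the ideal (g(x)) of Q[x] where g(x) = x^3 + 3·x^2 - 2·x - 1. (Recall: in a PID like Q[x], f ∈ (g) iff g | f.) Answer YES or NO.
NO

In Q[x] the ideal (g) consists of all multiples of g, so f ∈ (g) iff g | f, i.e. iff the remainder of f on division by g is 0. Divide f by g (g is monic, so eliminate the leading term of the running remainder at each step):
  leading term 2·x^4: subtract (2·x)·g(x) = 2·x^4 + 6·x^3 - 4·x^2 - 2·x, leaving -3·x^3 - 9·x^2 + 5·x + 2
  leading term -3·x^3: subtract (-3)·g(x) = -3·x^3 - 9·x^2 + 6·x + 3, leaving -x - 1
The remainder r(x) = -x - 1 ≠ 0 (and deg r < deg g), so g ∤ f, i.e. f ∉ (g).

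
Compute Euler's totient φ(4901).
φ(4901) = 4368

φ is multiplicative, with φ(p^e) = p^e − p^(e−1). Factorise 4901 = 13^2 · 29. Then
  φ(4901) = (13^2 − 13^1) · (29 − 1) = 156 · 28 = 4368.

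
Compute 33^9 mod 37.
1

Use repeated squaring. Binary(9) = 1001. Walk through the bits of the exponent 9 left-to-right: at each bit after the leading one, square the running value, then multiply by 33 if the bit is 1 (always reducing mod 37):
  bit 1 = 1 (leading): start with 33.
  bit 2 = 0: square 33^2 = 1089 ≡ 16 (mod 37).
  bit 3 = 0: square 16^2 = 256 ≡ 34 (mod 37).
  bit 4 = 1: square 34^2 = 1156 ≡ 9; bit is 1, so multiply 9·33 = 297 ≡ 1 (mod 37).
Final value: 33^9 ≡ 1 (mod 37).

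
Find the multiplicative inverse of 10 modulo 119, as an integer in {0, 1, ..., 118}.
10^(−1) ≡ 12 (mod 119)

Apply the extended Euclidean algorithm to (119, 10), tracking rows (r, s, t) with s·119 + t·10 = r. Each division r_prev = q·r_cur + r_new produces the new row as (previous row) − q·(current row):
  row A: (119, 1, 0)   [1·119 + 0·10 = 119]
  row B: (10, 0, 1)   [0·119 + 1·10 = 10]
  119 = 11·10 + 9   → row C = row A − 11·row B = (9, 1, −11)   [check: 1·119 − 11·10 = 9]
  10 = 1·9 + 1   → row D = row B − 1·row C = (1, −1, 12)   [check: −1·119 + 12·10 = 1]
  9 = 9·1 + 0   → remainder 0, stop. gcd = 1 (last nonzero row D).
The gcd is 1, so 10 is invertible mod 119. The last nonzero row gives −1·119 + 12·10 = 1, so t = 12. So 10^(−1) ≡ 12 (mod 119). Verify: 10 · 12 = 120 ≡ 1 (mod 119). ✓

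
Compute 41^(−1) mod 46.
Apply the extended Euclidean algorithm to (46, 41), tracking rows (r, s, t) with s·46 + t·41 = r. Each division r_prev = q·r_cur + r_new produces the new row as (previous row) − q·(current row):
  row A: (46, 1, 0)   [1·46 + 0·41 = 46]
  row B: (41, 0, 1)   [0·46 + 1·41 = 41]
  46 = 1·41 + 5   → row C = row A − 1·row B = (5, 1, −1)   [check: 1·46 − 1·41 = 5]
  41 = 8·5 + 1   → row D = row B − 8·row C = (1, −8, 9)   [check: −8·46 + 9·41 = 1]
  5 = 5·1 + 0   → remainder 0, stop. gcd = 1 (last nonzero row D).
The gcd is 1, so 41 is invertible mod 46. The last nonzero row gives −8·46 + 9·41 = 1, so t = 9. So 41^(−1) ≡ 9 (mod 46). Verify: 41 · 9 = 369 ≡ 1 (mod 46). ✓

Final answer: 41^(−1) ≡ 9 (mod 46)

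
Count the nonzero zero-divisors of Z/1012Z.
Z/1012Z has 571 nonzero zero-divisors

In Z/1012Z each nonzero element is either a unit (gcd with 1012 is 1) or a zero-divisor (gcd > 1). The number of units is φ(1012): factorise 1012 = 2^2 · 11 · 23, so φ(1012) = (2^2 − 2^1) · (11 − 1) · (23 − 1) = 2 · 10 · 22 = 440. The nonzero elements number 1012 − 1 = 1011. Hence the nonzero zero-divisors number 1011 − 440 = 571.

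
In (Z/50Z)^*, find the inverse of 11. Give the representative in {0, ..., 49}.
Apply the extended Euclidean algorithm to (50, 11), tracking rows (r, s, t) with s·50 + t·11 = r. Each division r_prev = q·r_cur + r_new produces the new row as (previous row) − q·(current row):
  row A: (50, 1, 0)   [1·50 + 0·11 = 50]
  row B: (11, 0, 1)   [0·50 + 1·11 = 11]
  50 = 4·11 + 6   → row C = row A − 4·row B = (6, 1, −4)   [check: 1·50 − 4·11 = 6]
  11 = 1·6 + 5   → row D = row B − 1·row C = (5, −1, 5)   [check: −1·50 + 5·11 = 5]
  6 = 1·5 + 1   → row E = row C − 1·row D = (1, 2, −9)   [check: 2·50 − 9·11 = 1]
  5 = 5·1 + 0   → remainder 0, stop. gcd = 1 (last nonzero row E).
The gcd is 1, so 11 is invertible mod 50. The last nonzero row gives 2·50 − 9·11 = 1, so t = −9. So 11^(−1) ≡ −9 ≡ 41 (mod 50). Verify: 11 · 41 = 451 ≡ 1 (mod 50). ✓

Final answer: 11^(−1) ≡ 41 (mod 50)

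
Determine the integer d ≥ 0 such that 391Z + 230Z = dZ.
(391, 230) = (23); d = 23

In the PID Z, (a, b) is generated by gcd(a, b). Compute gcd(391, 230) with the extended Euclidean algorithm, tracking rows (r, s, t) with s·391 + t·230 = r:
  row A: (391, 1, 0)   [1·391 + 0·230 = 391]
  row B: (230, 0, 1)   [0·391 + 1·230 = 230]
  391 = 1·230 + 161   → row C = row A − 1·row B = (161, 1, −1)   [check: 1·391 − 1·230 = 161]
  230 = 1·161 + 69   → row D = row B − 1·row C = (69, −1, 2)   [check: −1·391 + 2·230 = 69]
  161 = 2·69 + 23   → row E = row C − 2·row D = (23, 3, −5)   [check: 3·391 − 5·230 = 23]
  69 = 3·23 + 0   → remainder 0, stop. gcd = 23 (last nonzero row E).
So gcd(391, 230) = 23, with Bézout identity 3·391 − 5·230 = 23. Containment (⊇): the Bézout identity exhibits 23 as an element of (391, 230), giving (23) ⊆ (391, 230). Containment (⊆): since 23 | 391 and 23 | 230 (391 = 23·17, 230 = 23·10), every Z-linear combination of 391 and 230 is divisible by 23, so (391, 230) ⊆ (23). Therefore (391, 230) = (23), d = 23.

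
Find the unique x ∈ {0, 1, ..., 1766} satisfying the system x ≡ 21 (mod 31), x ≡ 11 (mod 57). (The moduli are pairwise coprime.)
x ≡ 1664 (mod 1767); the representative in [0, 1767) is 1664

The moduli 31, 57 are pairwise coprime, so by the CRT there is a unique solution mod 31·57 = 1767.
Solve by successive substitution. Start with x ≡ 21 (mod 31).
  Combine with x ≡ 11 (mod 57): write x = 21 + 31·t and require 21 + 31·t ≡ 11 (mod 57), i.e. 31·t ≡ 11 − 21 ≡ 47 (mod 57). Since 31^(−1) ≡ 46 (mod 57), t ≡ 46·47 ≡ 53 (mod 57). So x ≡ 21 + 31·53 = 1664 (mod 1767).
Unique solution in [0, 1767): x = 1664.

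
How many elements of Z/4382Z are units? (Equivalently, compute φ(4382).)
Z/4382Z has φ(4382) = 1872 units

An element a ∈ Z/4382Z is a unit iff gcd(a, 4382) = 1, so the number of units is φ(4382). φ is multiplicative, with φ(p^e) = p^e − p^(e−1). Factorise 4382 = 2 · 7 · 313. Then
  φ(4382) = (2 − 1) · (7 − 1) · (313 − 1) = 1 · 6 · 312 = 1872.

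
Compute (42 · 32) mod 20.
Reduce the factors first: 42 ≡ 2, 32 ≡ 12 (mod 20), so 42 · 32 ≡ 2 · 12 (mod 20). 2 · 12 = 24. Dividing by 20: 24 = 1·20 + 4. So (42 · 32) mod 20 = 4.

Final answer: 4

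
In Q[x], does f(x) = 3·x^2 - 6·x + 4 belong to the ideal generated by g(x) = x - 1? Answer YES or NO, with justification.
NO

In Q[x] the ideal (g) consists of all multiples of g, so f ∈ (g) iff g | f, i.e. iff the remainder of f on division by g is 0. Divide f by g (g is monic, so eliminate the leading term of the running remainder at each step):
  leading term 3·x^2: subtract (3·x)·g(x) = 3·x^2 - 3·x, leaving 4 - 3·x
  leading term -3·x: subtract (-3)·g(x) = 3 - 3·x, leaving 1
The remainder r(x) = 1 ≠ 0 (and deg r < deg g), so g ∤ f, i.e. f ∉ (g).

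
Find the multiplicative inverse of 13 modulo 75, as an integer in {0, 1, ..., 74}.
13^(−1) ≡ 52 (mod 75)

Apply the extended Euclidean algorithm to (75, 13), tracking rows (r, s, t) with s·75 + t·13 = r. Each division r_prev = q·r_cur + r_new produces the new row as (previous row) − q·(current row):
  row A: (75, 1, 0)   [1·75 + 0·13 = 75]
  row B: (13, 0, 1)   [0·75 + 1·13 = 13]
  75 = 5·13 + 10   → row C = row A − 5·row B = (10, 1, −5)   [check: 1·75 − 5·13 = 10]
  13 = 1·10 + 3   → row D = row B − 1·row C = (3, −1, 6)   [check: −1·75 + 6·13 = 3]
  10 = 3·3 + 1   → row E = row C − 3·row D = (1, 4, −23)   [check: 4·75 − 23·13 = 1]
  3 = 3·1 + 0   → remainder 0, stop. gcd = 1 (last nonzero row E).
The gcd is 1, so 13 is invertible mod 75. The last nonzero row gives 4·75 − 23·13 = 1, so t = −23. So 13^(−1) ≡ −23 ≡ 52 (mod 75). Verify: 13 · 52 = 676 ≡ 1 (mod 75). ✓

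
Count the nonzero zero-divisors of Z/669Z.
In Z/669Z each nonzero element is either a unit (gcd with 669 is 1) or a zero-divisor (gcd > 1). The number of units is φ(669): factorise 669 = 3 · 223, so φ(669) = (3 − 1) · (223 − 1) = 2 · 222 = 444. The nonzero elements number 669 − 1 = 668. Hence the nonzero zero-divisors number 668 − 444 = 224.

Final answer: Z/669Z has 224 nonzero zero-divisors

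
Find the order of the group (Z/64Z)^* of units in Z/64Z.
|(Z/64Z)^*| = 32

(Z/64Z)^* consists of the classes a with gcd(a, 64) = 1, so its order is φ(64). φ is multiplicative, with φ(p^e) = p^e − p^(e−1). Factorise 64 = 2^6. Then
  φ(64) = (2^6 − 2^5) = 32 = 32.
Thus |(Z/64Z)^*| = 32.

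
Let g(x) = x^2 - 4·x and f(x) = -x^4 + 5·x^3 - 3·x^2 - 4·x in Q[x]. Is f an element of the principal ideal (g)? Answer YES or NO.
YES

In Q[x] the ideal (g) consists of all multiples of g, so f ∈ (g) iff g | f, i.e. iff the remainder of f on division by g is 0. Divide f by g (g is monic, so eliminate the leading term of the running remainder at each step):
  leading term -x^4: subtract (-x^2)·g(x) = -x^4 + 4·x^3, leaving x^3 - 3·x^2 - 4·x
  leading term x^3: subtract (x)·g(x) = x^3 - 4·x^2, leaving x^2 - 4·x
  leading term x^2: subtract (1)·g(x) = x^2 - 4·x, leaving 0
The remainder is 0, so f(x) = g(x) · h(x) with h(x) = -x^2 + x + 1. Hence g | f, i.e. f ∈ (g).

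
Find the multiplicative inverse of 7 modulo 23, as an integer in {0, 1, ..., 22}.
Apply the extended Euclidean algorithm to (23, 7), tracking rows (r, s, t) with s·23 + t·7 = r. Each division r_prev = q·r_cur + r_new produces the new row as (previous row) − q·(current row):
  row A: (23, 1, 0)   [1·23 + 0·7 = 23]
  row B: (7, 0, 1)   [0·23 + 1·7 = 7]
  23 = 3·7 + 2   → row C = row A − 3·row B = (2, 1, −3)   [check: 1·23 − 3·7 = 2]
  7 = 3·2 + 1   → row D = row B − 3·row C = (1, −3, 10)   [check: −3·23 + 10·7 = 1]
  2 = 2·1 + 0   → remainder 0, stop. gcd = 1 (last nonzero row D).
The gcd is 1, so 7 is invertible mod 23. The last nonzero row gives −3·23 + 10·7 = 1, so t = 10. So 7^(−1) ≡ 10 (mod 23). Verify: 7 · 10 = 70 ≡ 1 (mod 23). ✓

Final answer: 7^(−1) ≡ 10 (mod 23)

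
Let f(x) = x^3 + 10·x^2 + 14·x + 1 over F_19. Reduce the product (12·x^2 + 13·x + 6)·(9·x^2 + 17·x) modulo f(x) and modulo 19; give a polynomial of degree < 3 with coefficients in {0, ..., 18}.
Multiply as integer polynomials: a · b = 108·x^4 + 321·x^3 + 275·x^2 + 102·x. Reducing coefficients mod 19: a · b ≡ 13·x^4 + 17·x^3 + 9·x^2 + 7·x. Now divide by f(x) = x^3 + 10·x^2 + 14·x + 1 in F_19[x], eliminating the leading term at each step:
  leading term 13·x^4: subtract (13·x)·f(x) = 13·x^4 + 16·x^3 + 11·x^2 + 13·x, leaving x^3 + 17·x^2 + 13·x (coefficients mod 19)
  leading term x^3: subtract (1)·f(x) = x^3 + 10·x^2 + 14·x + 1, leaving 7·x^2 + 18·x + 18 (coefficients mod 19)
The degree is now < 3, so this is the remainder. Hence a · b ≡ 7·x^2 + 18·x + 18 in F_19[x]/(f).

Final answer: a · b ≡ 7·x^2 + 18·x + 18 (mod f(x))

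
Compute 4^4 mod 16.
Use repeated squaring. Binary(4) = 100. Walk through the bits of the exponent 4 left-to-right: at each bit after the leading one, square the running value, then multiply by 4 if the bit is 1 (always reducing mod 16):
  bit 1 = 1 (leading): start with 4.
  bit 2 = 0: square 4^2 = 16 ≡ 0 (mod 16).
  bit 3 = 0: square 0^2 = 0 (mod 16).
Final value: 4^4 ≡ 0 (mod 16).

Final answer: 0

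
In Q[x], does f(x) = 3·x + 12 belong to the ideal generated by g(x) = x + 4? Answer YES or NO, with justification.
In Q[x] the ideal (g) consists of all multiples of g, so f ∈ (g) iff g | f, i.e. iff the remainder of f on division by g is 0. Divide f by g (g is monic, so eliminate the leading term of the running remainder at each step):
  leading term 3·x: subtract (3)·g(x) = 3·x + 12, leaving 0
The remainder is 0, so f(x) = g(x) · h(x) with h(x) = 3. Hence g | f, i.e. f ∈ (g).

Final answer: YES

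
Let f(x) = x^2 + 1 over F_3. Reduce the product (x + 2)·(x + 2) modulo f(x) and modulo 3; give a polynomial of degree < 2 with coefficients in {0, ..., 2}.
Multiply as integer polynomials: a · b = x^2 + 4·x + 4. Reducing coefficients mod 3: a · b ≡ x^2 + x + 1. Now divide by f(x) = x^2 + 1 in F_3[x], eliminating the leading term at each step:
  leading term x^2: subtract (1)·f(x) = x^2 + 1, leaving x (coefficients mod 3)
The degree is now < 2, so this is the remainder. Hence a · b ≡ x in F_3[x]/(f).

Final answer: a · b ≡ x (mod f(x))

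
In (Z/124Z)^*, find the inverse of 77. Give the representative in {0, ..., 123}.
77^(−1) ≡ 29 (mod 124)

Apply the extended Euclidean algorithm to (124, 77), tracking rows (r, s, t) with s·124 + t·77 = r. Each division r_prev = q·r_cur + r_new produces the new row as (previous row) − q·(current row):
  row A: (124, 1, 0)   [1·124 + 0·77 = 124]
  row B: (77, 0, 1)   [0·124 + 1·77 = 77]
  124 = 1·77 + 47   → row C = row A − 1·row B = (47, 1, −1)   [check: 1·124 − 1·77 = 47]
  77 = 1·47 + 30   → row D = row B − 1·row C = (30, −1, 2)   [check: −1·124 + 2·77 = 30]
  47 = 1·30 + 17   → row E = row C − 1·row D = (17, 2, −3)   [check: 2·124 − 3·77 = 17]
  30 = 1·17 + 13   → row F = row D − 1·row E = (13, −3, 5)   [check: −3·124 + 5·77 = 13]
  17 = 1·13 + 4   → row G = row E − 1·row F = (4, 5, −8)   [check: 5·124 − 8·77 = 4]
  13 = 3·4 + 1   → row H = row F − 3·row G = (1, −18, 29)   [check: −18·124 + 29·77 = 1]
  4 = 4·1 + 0   → remainder 0, stop. gcd = 1 (last nonzero row H).
The gcd is 1, so 77 is invertible mod 124. The last nonzero row gives −18·124 + 29·77 = 1, so t = 29. So 77^(−1) ≡ 29 (mod 124). Verify: 77 · 29 = 2233 ≡ 1 (mod 124). ✓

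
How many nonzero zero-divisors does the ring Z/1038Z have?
In Z/1038Z each nonzero element is either a unit (gcd with 1038 is 1) or a zero-divisor (gcd > 1). The number of units is φ(1038): factorise 1038 = 2 · 3 · 173, so φ(1038) = (2 − 1) · (3 − 1) · (173 − 1) = 1 · 2 · 172 = 344. The nonzero elements number 1038 − 1 = 1037. Hence the nonzero zero-divisors number 1037 − 344 = 693.

Final answer: Z/1038Z has 693 nonzero zero-divisors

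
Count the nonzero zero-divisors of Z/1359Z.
Z/1359Z has 458 nonzero zero-divisors

In Z/1359Z each nonzero element is either a unit (gcd with 1359 is 1) or a zero-divisor (gcd > 1). The number of units is φ(1359): factorise 1359 = 3^2 · 151, so φ(1359) = (3^2 − 3^1) · (151 − 1) = 6 · 150 = 900. The nonzero elements number 1359 − 1 = 1358. Hence the nonzero zero-divisors number 1358 − 900 = 458.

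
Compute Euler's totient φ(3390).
φ(3390) = 896

φ is multiplicative, with φ(p^e) = p^e − p^(e−1). Factorise 3390 = 2 · 3 · 5 · 113. Then
  φ(3390) = (2 − 1) · (3 − 1) · (5 − 1) · (113 − 1) = 1 · 2 · 4 · 112 = 896.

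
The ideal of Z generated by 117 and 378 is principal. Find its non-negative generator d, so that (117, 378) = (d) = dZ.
In the PID Z, (a, b) is generated by gcd(a, b). Compute gcd(378, 117) with the extended Euclidean algorithm, tracking rows (r, s, t) with s·378 + t·117 = r:
  row A: (378, 1, 0)   [1·378 + 0·117 = 378]
  row B: (117, 0, 1)   [0·378 + 1·117 = 117]
  378 = 3·117 + 27   → row C = row A − 3·row B = (27, 1, −3)   [check: 1·378 − 3·117 = 27]
  117 = 4·27 + 9   → row D = row B − 4·row C = (9, −4, 13)   [check: −4·378 + 13·117 = 9]
  27 = 3·9 + 0   → remainder 0, stop. gcd = 9 (last nonzero row D).
So gcd(117, 378) = 9, with Bézout identity −4·378 + 13·117 = 9. Containment (⊇): the Bézout identity exhibits 9 as an element of (117, 378), giving (9) ⊆ (117, 378). Containment (⊆): since 9 | 117 and 9 | 378 (117 = 9·13, 378 = 9·42), every Z-linear combination of 117 and 378 is divisible by 9, so (117, 378) ⊆ (9). Therefore (117, 378) = (9), d = 9.

Final answer: (117, 378) = (9); d = 9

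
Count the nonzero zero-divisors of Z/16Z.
Z/16Z has 7 nonzero zero-divisors

In Z/16Z each nonzero element is either a unit (gcd with 16 is 1) or a zero-divisor (gcd > 1). The number of units is φ(16): factorise 16 = 2^4, so φ(16) = (2^4 − 2^3) = 8 = 8. The nonzero elements number 16 − 1 = 15. Hence the nonzero zero-divisors number 15 − 8 = 7.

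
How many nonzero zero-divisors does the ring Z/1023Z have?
Z/1023Z has 422 nonzero zero-divisors

In Z/1023Z each nonzero element is either a unit (gcd with 1023 is 1) or a zero-divisor (gcd > 1). The number of units is φ(1023): factorise 1023 = 3 · 11 · 31, so φ(1023) = (3 − 1) · (11 − 1) · (31 − 1) = 2 · 10 · 30 = 600. The nonzero elements number 1023 − 1 = 1022. Hence the nonzero zero-divisors number 1022 − 600 = 422.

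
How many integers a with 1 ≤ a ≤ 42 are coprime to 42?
The number of a ∈ {1, ..., 42} with gcd(a, 42) = 1 is by definition Euler's totient φ(42). φ is multiplicative, with φ(p^e) = p^e − p^(e−1). Factorise 42 = 2 · 3 · 7. Then
  φ(42) = (2 − 1) · (3 − 1) · (7 − 1) = 1 · 2 · 6 = 12.
So there are 12 such integers.

Final answer: 12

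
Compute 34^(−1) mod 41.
Apply the extended Euclidean algorithm to (41, 34), tracking rows (r, s, t) with s·41 + t·34 = r. Each division r_prev = q·r_cur + r_new produces the new row as (previous row) − q·(current row):
  row A: (41, 1, 0)   [1·41 + 0·34 = 41]
  row B: (34, 0, 1)   [0·41 + 1·34 = 34]
  41 = 1·34 + 7   → row C = row A − 1·row B = (7, 1, −1)   [check: 1·41 − 1·34 = 7]
  34 = 4·7 + 6   → row D = row B − 4·row C = (6, −4, 5)   [check: −4·41 + 5·34 = 6]
  7 = 1·6 + 1   → row E = row C − 1·row D = (1, 5, −6)   [check: 5·41 − 6·34 = 1]
  6 = 6·1 + 0   → remainder 0, stop. gcd = 1 (last nonzero row E).
The gcd is 1, so 34 is invertible mod 41. The last nonzero row gives 5·41 − 6·34 = 1, so t = −6. So 34^(−1) ≡ −6 ≡ 35 (mod 41). Verify: 34 · 35 = 1190 ≡ 1 (mod 41). ✓

Final answer: 34^(−1) ≡ 35 (mod 41)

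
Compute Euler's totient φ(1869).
φ is multiplicative, with φ(p^e) = p^e − p^(e−1). Factorise 1869 = 3 · 7 · 89. Then
  φ(1869) = (3 − 1) · (7 − 1) · (89 − 1) = 2 · 6 · 88 = 1056.

Final answer: φ(1869) = 1056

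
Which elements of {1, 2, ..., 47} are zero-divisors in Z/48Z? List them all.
An element a ∈ Z/48Z (with a ≠ 0) is a zero-divisor iff gcd(a, 48) > 1 (because a is a unit precisely when gcd(a, n) = 1, and in Z/nZ every nonzero, non-unit element is a zero-divisor). Scan a = 1, ..., 47 and keep those with gcd(a, 48) > 1:
  gcd(2, 48) = 2, gcd(3, 48) = 3, gcd(4, 48) = 4, gcd(6, 48) = 6, gcd(8, 48) = 8, gcd(9, 48) = 3, gcd(10, 48) = 2, gcd(12, 48) = 12, gcd(14, 48) = 2, gcd(15, 48) = 3, gcd(16, 48) = 16, gcd(18, 48) = 6, gcd(20, 48) = 4, gcd(21, 48) = 3, gcd(22, 48) = 2, gcd(24, 48) = 24, gcd(26, 48) = 2, gcd(27, 48) = 3, gcd(28, 48) = 4, gcd(30, 48) = 6, gcd(32, 48) = 16, gcd(33, 48) = 3, gcd(34, 48) = 2, gcd(36, 48) = 12, gcd(38, 48) = 2, gcd(39, 48) = 3, gcd(40, 48) = 8, gcd(42, 48) = 6, gcd(44, 48) = 4, gcd(45, 48) = 3, gcd(46, 48) = 2.
All other a ∈ {1, ..., 47} have gcd(a, 48) = 1 and are units. So the nonzero zero-divisors are exactly the 31 values of a appearing in this scan.

Final answer: nonzero zero-divisors of Z/48Z = {2, 3, 4, 6, 8, 9, 10, 12, 14, 15, 16, 18, 20, 21, 22, 24, 26, 27, 28, 30, 32, 33, 34, 36, 38, 39, 40, 42, 44, 45, 46}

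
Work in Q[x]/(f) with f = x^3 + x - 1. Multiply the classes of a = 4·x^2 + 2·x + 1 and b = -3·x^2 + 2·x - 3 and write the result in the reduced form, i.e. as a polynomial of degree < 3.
First multiply in Q[x] without reducing: a · b = -12·x^4 + 2·x^3 - 11·x^2 - 4·x - 3. Now divide by f(x) = x^3 + x - 1, eliminating the leading term at each step:
  leading term -12·x^4: subtract (-12·x)·f(x) = -12·x^4 - 12·x^2 + 12·x, leaving 2·x^3 + x^2 - 16·x - 3
  leading term 2·x^3: subtract (2)·f(x) = 2·x^3 + 2·x - 2, leaving x^2 - 18·x - 1
The degree is now < 3, so this is the remainder. Hence a · b ≡ x^2 - 18·x - 1 in Q[x]/(f).

Final answer: a · b ≡ x^2 - 18·x - 1 (mod f(x))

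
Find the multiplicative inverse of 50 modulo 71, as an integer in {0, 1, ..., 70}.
Apply the extended Euclidean algorithm to (71, 50), tracking rows (r, s, t) with s·71 + t·50 = r. Each division r_prev = q·r_cur + r_new produces the new row as (previous row) − q·(current row):
  row A: (71, 1, 0)   [1·71 + 0·50 = 71]
  row B: (50, 0, 1)   [0·71 + 1·50 = 50]
  71 = 1·50 + 21   → row C = row A − 1·row B = (21, 1, −1)   [check: 1·71 − 1·50 = 21]
  50 = 2·21 + 8   → row D = row B − 2·row C = (8, −2, 3)   [check: −2·71 + 3·50 = 8]
  21 = 2·8 + 5   → row E = row C − 2·row D = (5, 5, −7)   [check: 5·71 − 7·50 = 5]
  8 = 1·5 + 3   → row F = row D − 1·row E = (3, −7, 10)   [check: −7·71 + 10·50 = 3]
  5 = 1·3 + 2   → row G = row E − 1·row F = (2, 12, −17)   [check: 12·71 − 17·50 = 2]
  3 = 1·2 + 1   → row H = row F − 1·row G = (1, −19, 27)   [check: −19·71 + 27·50 = 1]
  2 = 2·1 + 0   → remainder 0, stop. gcd = 1 (last nonzero row H).
The gcd is 1, so 50 is invertible mod 71. The last nonzero row gives −19·71 + 27·50 = 1, so t = 27. So 50^(−1) ≡ 27 (mod 71). Verify: 50 · 27 = 1350 ≡ 1 (mod 71). ✓

Final answer: 50^(−1) ≡ 27 (mod 71)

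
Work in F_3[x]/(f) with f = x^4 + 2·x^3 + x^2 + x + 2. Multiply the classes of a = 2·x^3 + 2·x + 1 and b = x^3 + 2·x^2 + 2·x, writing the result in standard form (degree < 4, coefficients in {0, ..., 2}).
a · b ≡ x^3 + x^2 + x + 1 (mod f(x))

Multiply as integer polynomials: a · b = 2·x^6 + 4·x^5 + 6·x^4 + 5·x^3 + 6·x^2 + 2·x. Reducing coefficients mod 3: a · b ≡ 2·x^6 + x^5 + 2·x^3 + 2·x. Now divide by f(x) = x^4 + 2·x^3 + x^2 + x + 2 in F_3[x], eliminating the leading term at each step:
  leading term 2·x^6: subtract (2·x^2)·f(x) = 2·x^6 + x^5 + 2·x^4 + 2·x^3 + x^2, leaving x^4 + 2·x^2 + 2·x (coefficients mod 3)
  leading term x^4: subtract (1)·f(x) = x^4 + 2·x^3 + x^2 + x + 2, leaving x^3 + x^2 + x + 1 (coefficients mod 3)
The degree is now < 4, so this is the remainder. Hence a · b ≡ x^3 + x^2 + x + 1 in F_3[x]/(f).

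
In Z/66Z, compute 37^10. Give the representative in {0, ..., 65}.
1

Use repeated squaring. Binary(10) = 1010. Walk through the bits of the exponent 10 left-to-right: at each bit after the leading one, square the running value, then multiply by 37 if the bit is 1 (always reducing mod 66):
  bit 1 = 1 (leading): start with 37.
  bit 2 = 0: square 37^2 = 1369 ≡ 49 (mod 66).
  bit 3 = 1: square 49^2 = 2401 ≡ 25; bit is 1, so multiply 25·37 = 925 ≡ 1 (mod 66).
  bit 4 = 0: square 1^2 = 1 (mod 66).
Final value: 37^10 ≡ 1 (mod 66).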